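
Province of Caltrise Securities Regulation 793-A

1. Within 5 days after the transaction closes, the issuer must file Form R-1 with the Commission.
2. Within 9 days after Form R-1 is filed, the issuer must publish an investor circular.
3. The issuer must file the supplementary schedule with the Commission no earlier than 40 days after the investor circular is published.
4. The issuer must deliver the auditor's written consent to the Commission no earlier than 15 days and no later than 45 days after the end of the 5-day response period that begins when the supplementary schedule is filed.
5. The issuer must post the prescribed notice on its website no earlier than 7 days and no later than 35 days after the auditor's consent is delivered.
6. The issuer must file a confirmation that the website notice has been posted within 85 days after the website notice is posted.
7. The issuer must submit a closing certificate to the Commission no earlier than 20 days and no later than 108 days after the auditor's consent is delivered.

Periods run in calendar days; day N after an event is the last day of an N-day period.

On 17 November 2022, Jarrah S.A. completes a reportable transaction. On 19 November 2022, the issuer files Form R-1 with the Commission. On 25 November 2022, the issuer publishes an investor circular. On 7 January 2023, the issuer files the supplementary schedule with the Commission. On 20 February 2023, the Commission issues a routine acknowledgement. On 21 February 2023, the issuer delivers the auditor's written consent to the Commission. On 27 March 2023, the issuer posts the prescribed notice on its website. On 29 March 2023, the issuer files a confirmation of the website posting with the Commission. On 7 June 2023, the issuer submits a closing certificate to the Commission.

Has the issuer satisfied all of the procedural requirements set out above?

Yes

(1) due by 17 November 2022 + 5 days = 22 November 2022; completed 19 November 2022, before the deadline.
(2) due by 19 November 2022 + 9 days = 28 November 2022; completed 25 November 2022, before the deadline.
(3) permitted from 25 November 2022 + 40 days = 4 January 2023 onward; done 7 January 2023, after the minimum wait.
(4) the permitted window runs from 12 January 2023 + 15 = 27 January 2023 to 12 January 2023 + 45 = 26 February 2023; done 21 February 2023, which is between those dates.
(5) the permitted window runs from 21 February 2023 + 7 = 28 February 2023 to 21 February 2023 + 35 = 28 March 2023; done 27 March 2023 — within the window.
(6) due by 27 March 2023 + 85 days = 20 June 2023; 29 March 2023 is within that limit.
(7) the permitted window runs from 21 February 2023 + 20 = 13 March 2023 to 21 February 2023 + 108 = 9 June 2023; 7 June 2023 falls inside that range.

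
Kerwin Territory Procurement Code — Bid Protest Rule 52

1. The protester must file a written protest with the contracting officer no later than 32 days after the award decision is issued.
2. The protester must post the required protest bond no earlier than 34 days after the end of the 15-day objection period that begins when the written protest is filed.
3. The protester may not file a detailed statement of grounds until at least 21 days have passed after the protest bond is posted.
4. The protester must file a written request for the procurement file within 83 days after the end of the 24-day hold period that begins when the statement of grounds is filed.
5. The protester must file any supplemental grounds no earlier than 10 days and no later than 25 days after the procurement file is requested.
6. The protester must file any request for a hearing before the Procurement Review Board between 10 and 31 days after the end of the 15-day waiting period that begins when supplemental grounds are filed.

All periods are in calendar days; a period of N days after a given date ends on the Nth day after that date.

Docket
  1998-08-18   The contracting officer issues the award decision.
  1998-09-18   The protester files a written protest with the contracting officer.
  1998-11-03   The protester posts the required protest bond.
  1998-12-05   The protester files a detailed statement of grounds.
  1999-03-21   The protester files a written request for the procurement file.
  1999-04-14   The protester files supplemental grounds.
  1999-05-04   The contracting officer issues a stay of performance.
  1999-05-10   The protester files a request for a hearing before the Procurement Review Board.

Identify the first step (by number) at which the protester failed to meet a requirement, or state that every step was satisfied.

(1) due by 1998-08-18 + 32 days = 1998-09-19; done 1998-09-18 — timely.
(2) permitted from 1998-10-03 + 34 days = 1998-11-06 onward; acted on 1998-11-03, 3 days prematurely.
The procedure was therefore not followed at step 2.

Step 2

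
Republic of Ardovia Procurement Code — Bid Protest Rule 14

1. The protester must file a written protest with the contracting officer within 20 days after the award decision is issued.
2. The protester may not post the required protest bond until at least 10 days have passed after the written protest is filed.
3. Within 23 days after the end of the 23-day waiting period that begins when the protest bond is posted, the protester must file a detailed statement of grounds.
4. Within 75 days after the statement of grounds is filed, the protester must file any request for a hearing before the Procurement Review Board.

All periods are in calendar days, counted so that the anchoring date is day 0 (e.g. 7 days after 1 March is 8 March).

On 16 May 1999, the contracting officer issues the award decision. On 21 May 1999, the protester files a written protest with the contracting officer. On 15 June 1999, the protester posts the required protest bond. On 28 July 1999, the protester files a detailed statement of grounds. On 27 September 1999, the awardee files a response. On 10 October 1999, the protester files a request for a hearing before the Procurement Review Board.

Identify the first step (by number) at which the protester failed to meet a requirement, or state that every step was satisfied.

None — every step was satisfied

Step 1 — counting 20 days from 16 May 1999 (when the award decision is issued) gives a deadline of 5 June 1999; 21 May 1999 is within that limit.
Step 2 — must wait 10 days from 21 May 1999 (when the written protest is filed), so not before 31 May 1999; done 15 June 1999 — permitted.
Step 3 — counting 23 days from 8 July 1999 (end of the 23-day waiting period, which began when the protest bond is posted on 15 June 1999) gives a deadline of 31 July 1999; completed 28 July 1999, before the deadline.
Step 4 — counting 75 days from 28 July 1999 (when the statement of grounds is filed) gives a deadline of 11 October 1999; done 10 October 1999 — timely.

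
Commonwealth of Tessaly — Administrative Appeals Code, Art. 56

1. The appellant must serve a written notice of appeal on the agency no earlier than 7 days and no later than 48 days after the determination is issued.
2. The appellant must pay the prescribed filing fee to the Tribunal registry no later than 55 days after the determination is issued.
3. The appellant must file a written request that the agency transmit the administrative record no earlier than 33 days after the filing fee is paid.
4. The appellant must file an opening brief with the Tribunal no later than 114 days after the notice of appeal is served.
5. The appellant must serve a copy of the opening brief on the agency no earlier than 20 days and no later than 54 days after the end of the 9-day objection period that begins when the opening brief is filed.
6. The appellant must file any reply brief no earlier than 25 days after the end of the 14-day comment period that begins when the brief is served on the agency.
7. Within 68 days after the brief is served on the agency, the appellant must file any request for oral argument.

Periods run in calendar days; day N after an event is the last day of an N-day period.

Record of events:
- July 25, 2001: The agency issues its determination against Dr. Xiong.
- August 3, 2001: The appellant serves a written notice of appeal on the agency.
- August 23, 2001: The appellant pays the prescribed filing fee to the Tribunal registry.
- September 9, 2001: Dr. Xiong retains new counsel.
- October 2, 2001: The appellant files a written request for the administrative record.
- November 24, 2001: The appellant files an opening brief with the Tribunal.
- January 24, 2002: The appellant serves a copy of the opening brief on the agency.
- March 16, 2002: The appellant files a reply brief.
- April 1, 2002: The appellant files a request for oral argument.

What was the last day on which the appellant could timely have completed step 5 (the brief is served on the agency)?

The opening brief is filed on November 24, 2001; the 9-day objection period therefore ends December 3, 2001, and step 5 runs from that date. The window is 20–54 days after December 3, 2001; it closes on January 26, 2002.

January 26, 2002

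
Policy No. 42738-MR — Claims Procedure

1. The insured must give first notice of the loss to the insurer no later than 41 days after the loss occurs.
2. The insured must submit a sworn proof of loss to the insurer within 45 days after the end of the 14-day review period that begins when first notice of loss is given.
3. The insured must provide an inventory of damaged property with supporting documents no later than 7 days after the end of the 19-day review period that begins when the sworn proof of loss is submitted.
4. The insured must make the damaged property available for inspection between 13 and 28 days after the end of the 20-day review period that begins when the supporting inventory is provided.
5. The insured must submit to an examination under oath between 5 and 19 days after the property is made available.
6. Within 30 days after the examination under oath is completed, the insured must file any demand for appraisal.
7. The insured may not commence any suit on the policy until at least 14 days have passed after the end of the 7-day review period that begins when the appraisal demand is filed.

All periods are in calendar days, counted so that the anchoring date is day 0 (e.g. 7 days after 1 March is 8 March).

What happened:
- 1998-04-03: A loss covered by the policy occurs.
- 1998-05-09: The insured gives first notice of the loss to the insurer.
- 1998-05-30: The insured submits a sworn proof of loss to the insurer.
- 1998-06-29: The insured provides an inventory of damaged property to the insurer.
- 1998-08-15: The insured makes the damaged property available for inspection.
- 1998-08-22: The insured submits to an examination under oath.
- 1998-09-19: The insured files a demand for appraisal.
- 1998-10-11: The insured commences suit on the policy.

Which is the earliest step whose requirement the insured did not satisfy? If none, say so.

Step 1: 41 days after 1998-04-03 (when the loss occurs) is 1998-05-14; done 1998-05-09 — timely.
Step 2: 45 days after 1998-05-23 (end of the 14-day review period, which began when first notice of loss is given on 1998-05-09) is 1998-07-07; completed 1998-05-30, before the deadline.
Step 3: 7 days after 1998-06-18 (end of the 19-day review period, which began when the sworn proof of loss is submitted on 1998-05-30) is 1998-06-25; 1998-06-29 misses that deadline by 4 days.
The procedure was therefore not followed at step 3.

Step 3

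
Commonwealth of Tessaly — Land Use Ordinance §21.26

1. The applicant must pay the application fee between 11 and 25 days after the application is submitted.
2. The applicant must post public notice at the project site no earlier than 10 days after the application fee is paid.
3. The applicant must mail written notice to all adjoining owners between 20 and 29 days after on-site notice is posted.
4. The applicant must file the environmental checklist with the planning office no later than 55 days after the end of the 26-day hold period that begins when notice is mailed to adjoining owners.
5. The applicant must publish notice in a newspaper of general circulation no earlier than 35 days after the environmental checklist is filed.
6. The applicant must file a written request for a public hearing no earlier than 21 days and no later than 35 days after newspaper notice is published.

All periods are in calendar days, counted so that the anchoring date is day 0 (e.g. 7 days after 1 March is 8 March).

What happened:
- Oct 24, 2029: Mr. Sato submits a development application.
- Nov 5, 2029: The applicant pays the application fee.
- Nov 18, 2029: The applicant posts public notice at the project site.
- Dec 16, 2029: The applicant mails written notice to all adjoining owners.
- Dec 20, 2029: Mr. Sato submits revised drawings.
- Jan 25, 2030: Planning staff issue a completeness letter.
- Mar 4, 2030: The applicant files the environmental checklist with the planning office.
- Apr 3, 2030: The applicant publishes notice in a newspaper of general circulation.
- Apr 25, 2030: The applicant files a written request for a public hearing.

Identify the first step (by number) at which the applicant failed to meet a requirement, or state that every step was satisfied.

Step 1: the window is 11–25 days after Oct 24, 2029 (when the application is submitted), so Nov 4, 2029 through Nov 18, 2029; done Nov 5, 2029, which is between those dates.
Step 2: the earliest permitted date is 10 days after Nov 5, 2029 (when the application fee is paid), i.e. Nov 15, 2029; done Nov 18, 2029 — permitted.
Step 3: the window is 20–29 days after Nov 18, 2029 (when on-site notice is posted), so Dec 8, 2029 through Dec 17, 2029; done Dec 16, 2029, which is between those dates.
Step 4: 55 days after Jan 11, 2030 (end of the 26-day hold period, which began when notice is mailed to adjoining owners on Dec 16, 2029) is Mar 7, 2030; completed Mar 4, 2030, before the deadline.
Step 5: the earliest permitted date is 35 days after Mar 4, 2030 (when the environmental checklist is filed), i.e. Apr 8, 2030; done Apr 3, 2030 — 5 days too early.

Step 5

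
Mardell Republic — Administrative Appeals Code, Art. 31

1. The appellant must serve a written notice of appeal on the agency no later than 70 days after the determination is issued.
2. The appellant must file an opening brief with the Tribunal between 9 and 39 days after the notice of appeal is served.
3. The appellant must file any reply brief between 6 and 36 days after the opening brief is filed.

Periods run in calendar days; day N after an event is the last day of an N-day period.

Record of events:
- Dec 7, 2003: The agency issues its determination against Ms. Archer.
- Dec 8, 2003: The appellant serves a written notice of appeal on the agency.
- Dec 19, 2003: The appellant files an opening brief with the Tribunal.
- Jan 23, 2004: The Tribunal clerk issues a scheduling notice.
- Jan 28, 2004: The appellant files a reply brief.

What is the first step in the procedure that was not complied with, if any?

Step 3

(1) due by Dec 7, 2003 + 70 days = Feb 15, 2004; done Dec 8, 2003 — timely.
(2) the permitted window runs from Dec 8, 2003 + 9 = Dec 17, 2003 to Dec 8, 2003 + 39 = Jan 16, 2004; done Dec 19, 2003 — within the window.
(3) the permitted window runs from Dec 19, 2003 + 6 = Dec 25, 2003 to Dec 19, 2003 + 36 = Jan 24, 2004; Jan 28, 2004 is 4 days past the end of the window.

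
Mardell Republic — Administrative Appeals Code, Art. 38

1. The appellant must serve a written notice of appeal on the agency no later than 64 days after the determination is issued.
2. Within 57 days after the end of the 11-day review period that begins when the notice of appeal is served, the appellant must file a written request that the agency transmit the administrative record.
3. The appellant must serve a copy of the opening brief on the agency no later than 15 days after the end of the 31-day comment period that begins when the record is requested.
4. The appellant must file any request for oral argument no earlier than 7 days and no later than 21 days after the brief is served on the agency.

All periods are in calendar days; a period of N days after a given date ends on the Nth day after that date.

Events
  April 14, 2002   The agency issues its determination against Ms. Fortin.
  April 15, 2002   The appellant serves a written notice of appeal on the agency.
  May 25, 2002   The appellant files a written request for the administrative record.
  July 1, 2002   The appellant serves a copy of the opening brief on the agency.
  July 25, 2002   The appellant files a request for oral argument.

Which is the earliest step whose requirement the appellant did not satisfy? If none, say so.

Step 4

Step 1: 64 days after April 14, 2002 (when the determination is issued) is June 17, 2002; April 15, 2002 is within that limit.
Step 2: 57 days after April 26, 2002 (end of the 11-day review period, which began when the notice of appeal is served on April 15, 2002) is June 22, 2002; May 25, 2002 is within that limit.
Step 3: 15 days after June 25, 2002 (end of the 31-day comment period, which began when the record is requested on May 25, 2002) is July 10, 2002; done July 1, 2002 — timely.
Step 4: the window is 7–21 days after July 1, 2002 (when the brief is served on the agency), so July 8, 2002 through July 22, 2002; July 25, 2002 is 3 days past the end of the window.
The procedure was therefore not followed at step 4.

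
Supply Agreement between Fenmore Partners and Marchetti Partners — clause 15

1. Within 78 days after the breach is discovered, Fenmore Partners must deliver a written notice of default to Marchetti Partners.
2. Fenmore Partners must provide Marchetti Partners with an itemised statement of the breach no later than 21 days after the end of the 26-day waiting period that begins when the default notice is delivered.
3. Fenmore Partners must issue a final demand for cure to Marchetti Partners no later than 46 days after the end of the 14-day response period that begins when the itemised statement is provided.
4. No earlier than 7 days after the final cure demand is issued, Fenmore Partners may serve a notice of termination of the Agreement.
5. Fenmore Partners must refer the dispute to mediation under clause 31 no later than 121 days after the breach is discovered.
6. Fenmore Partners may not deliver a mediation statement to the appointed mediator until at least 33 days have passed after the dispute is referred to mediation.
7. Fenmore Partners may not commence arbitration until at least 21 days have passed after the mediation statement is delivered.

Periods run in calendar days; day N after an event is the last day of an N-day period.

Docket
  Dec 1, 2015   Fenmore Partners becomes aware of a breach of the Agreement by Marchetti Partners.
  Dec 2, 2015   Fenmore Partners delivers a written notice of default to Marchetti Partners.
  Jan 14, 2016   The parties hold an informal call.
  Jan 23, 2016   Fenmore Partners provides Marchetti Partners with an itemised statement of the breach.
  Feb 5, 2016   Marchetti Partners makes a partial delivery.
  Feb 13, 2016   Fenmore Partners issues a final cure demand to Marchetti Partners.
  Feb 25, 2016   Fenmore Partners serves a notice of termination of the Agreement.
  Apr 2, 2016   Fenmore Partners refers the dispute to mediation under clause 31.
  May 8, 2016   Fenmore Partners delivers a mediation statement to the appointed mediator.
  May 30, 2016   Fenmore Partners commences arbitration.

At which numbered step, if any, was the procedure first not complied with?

Step 2

Step 1: 78 days after Dec 1, 2015 (when the breach is discovered) is Feb 17, 2016; completed Dec 2, 2015, before the deadline.
Step 2: 21 days after Dec 28, 2015 (end of the 26-day waiting period, which began when the default notice is delivered on Dec 2, 2015) is Jan 18, 2016; done Jan 23, 2016 — 5 days late.
The procedure was therefore not followed at step 2.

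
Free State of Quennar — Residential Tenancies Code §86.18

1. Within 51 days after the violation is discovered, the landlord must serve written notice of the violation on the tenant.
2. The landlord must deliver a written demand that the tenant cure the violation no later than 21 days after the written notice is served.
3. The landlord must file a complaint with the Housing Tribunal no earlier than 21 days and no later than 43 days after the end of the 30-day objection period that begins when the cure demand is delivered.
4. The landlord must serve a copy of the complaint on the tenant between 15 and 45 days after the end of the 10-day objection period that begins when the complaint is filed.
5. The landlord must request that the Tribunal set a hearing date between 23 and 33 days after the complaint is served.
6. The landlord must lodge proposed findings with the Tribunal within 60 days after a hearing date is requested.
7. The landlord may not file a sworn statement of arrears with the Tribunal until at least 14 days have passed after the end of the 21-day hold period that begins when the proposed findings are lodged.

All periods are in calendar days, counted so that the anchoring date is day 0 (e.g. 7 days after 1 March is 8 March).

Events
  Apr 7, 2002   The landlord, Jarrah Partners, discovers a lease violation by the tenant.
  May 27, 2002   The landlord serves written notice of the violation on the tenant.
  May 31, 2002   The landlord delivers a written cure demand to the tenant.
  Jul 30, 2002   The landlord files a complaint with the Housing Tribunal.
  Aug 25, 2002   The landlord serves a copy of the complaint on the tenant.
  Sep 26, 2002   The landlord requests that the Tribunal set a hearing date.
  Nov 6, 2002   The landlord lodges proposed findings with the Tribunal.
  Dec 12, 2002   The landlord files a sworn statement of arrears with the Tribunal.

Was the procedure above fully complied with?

Yes

(1) due by Apr 7, 2002 + 51 days = May 28, 2002; May 27, 2002 is within that limit.
(2) due by May 27, 2002 + 21 days = Jun 17, 2002; completed May 31, 2002, before the deadline.
(3) the permitted window runs from Jun 30, 2002 + 21 = Jul 21, 2002 to Jun 30, 2002 + 43 = Aug 12, 2002; done Jul 30, 2002, which is between those dates.
(4) the permitted window runs from Aug 9, 2002 + 15 = Aug 24, 2002 to Aug 9, 2002 + 45 = Sep 23, 2002; done Aug 25, 2002, which is between those dates.
(5) the permitted window runs from Aug 25, 2002 + 23 = Sep 17, 2002 to Aug 25, 2002 + 33 = Sep 27, 2002; done Sep 26, 2002, which is between those dates.
(6) due by Sep 26, 2002 + 60 days = Nov 25, 2002; done Nov 6, 2002 — timely.
(7) permitted from Nov 27, 2002 + 14 days = Dec 11, 2002 onward; done Dec 12, 2002 — permitted.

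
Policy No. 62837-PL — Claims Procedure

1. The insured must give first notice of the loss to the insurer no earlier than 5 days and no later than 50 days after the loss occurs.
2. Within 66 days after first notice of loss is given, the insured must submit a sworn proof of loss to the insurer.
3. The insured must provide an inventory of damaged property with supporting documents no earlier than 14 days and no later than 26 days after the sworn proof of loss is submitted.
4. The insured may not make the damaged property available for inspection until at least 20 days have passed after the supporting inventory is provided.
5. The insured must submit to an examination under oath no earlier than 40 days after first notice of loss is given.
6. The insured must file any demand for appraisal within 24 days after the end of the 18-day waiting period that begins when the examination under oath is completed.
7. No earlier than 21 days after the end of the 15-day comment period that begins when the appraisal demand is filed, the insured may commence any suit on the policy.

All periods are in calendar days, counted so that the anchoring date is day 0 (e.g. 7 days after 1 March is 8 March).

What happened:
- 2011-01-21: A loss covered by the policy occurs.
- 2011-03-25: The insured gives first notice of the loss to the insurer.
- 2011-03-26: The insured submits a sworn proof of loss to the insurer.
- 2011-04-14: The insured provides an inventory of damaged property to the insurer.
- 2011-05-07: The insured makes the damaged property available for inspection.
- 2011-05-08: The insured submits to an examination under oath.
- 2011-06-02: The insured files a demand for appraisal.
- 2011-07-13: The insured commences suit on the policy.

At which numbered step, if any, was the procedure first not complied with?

Step 1

Step 1 — 5 and 50 days from 2011-01-21 (when the loss occurs) are 2011-01-26 and 2011-03-12 respectively; done 2011-03-25 — 13 days after the window closed.
The analysis stops there.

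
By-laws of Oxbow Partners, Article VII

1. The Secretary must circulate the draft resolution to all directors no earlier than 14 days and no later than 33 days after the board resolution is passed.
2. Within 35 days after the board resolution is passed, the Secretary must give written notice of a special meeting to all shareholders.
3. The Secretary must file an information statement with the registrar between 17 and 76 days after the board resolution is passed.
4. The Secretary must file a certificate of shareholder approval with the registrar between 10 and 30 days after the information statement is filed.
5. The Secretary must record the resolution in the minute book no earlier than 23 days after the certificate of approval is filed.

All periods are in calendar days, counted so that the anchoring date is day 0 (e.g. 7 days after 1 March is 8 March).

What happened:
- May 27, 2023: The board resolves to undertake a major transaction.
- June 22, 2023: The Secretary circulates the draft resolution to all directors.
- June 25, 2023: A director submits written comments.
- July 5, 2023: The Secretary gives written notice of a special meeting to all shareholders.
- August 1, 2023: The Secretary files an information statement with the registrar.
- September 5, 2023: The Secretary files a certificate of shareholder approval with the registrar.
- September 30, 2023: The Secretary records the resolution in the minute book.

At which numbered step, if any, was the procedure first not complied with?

Step 1: the window is 14–33 days after May 27, 2023 (when the board resolution is passed), so June 10, 2023 through June 29, 2023; June 22, 2023 falls inside that range.
Step 2: 35 days after May 27, 2023 (when the board resolution is passed) is July 1, 2023; done July 5, 2023 — 4 days late.
No need to go further; step 2 was not satisfied.

Step 2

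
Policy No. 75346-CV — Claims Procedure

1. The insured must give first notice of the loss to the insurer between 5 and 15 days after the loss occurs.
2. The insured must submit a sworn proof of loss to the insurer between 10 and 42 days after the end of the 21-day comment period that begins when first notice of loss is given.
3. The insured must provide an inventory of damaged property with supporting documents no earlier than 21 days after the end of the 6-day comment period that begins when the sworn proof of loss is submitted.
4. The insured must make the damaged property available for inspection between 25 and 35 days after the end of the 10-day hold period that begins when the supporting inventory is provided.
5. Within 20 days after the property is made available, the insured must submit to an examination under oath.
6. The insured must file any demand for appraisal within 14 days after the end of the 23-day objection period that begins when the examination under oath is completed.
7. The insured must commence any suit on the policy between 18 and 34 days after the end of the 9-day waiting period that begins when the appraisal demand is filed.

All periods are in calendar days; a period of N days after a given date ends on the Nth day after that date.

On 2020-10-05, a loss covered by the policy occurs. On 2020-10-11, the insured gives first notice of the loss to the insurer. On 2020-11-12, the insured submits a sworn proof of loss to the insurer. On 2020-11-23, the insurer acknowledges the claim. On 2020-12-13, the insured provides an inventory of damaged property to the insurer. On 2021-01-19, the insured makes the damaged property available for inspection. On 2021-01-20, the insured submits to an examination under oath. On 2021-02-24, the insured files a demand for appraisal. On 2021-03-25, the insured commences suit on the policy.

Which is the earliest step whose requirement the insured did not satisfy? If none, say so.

None — every step was satisfied

Step 1: the window is 5–15 days after 2020-10-05 (when the loss occurs), so 2020-10-10 through 2020-10-20; 2020-10-11 falls inside that range.
Step 2: the window is 10–42 days after 2020-11-01 (end of the 21-day comment period, which began when first notice of loss is given on 2020-10-11), so 2020-11-11 through 2020-12-13; done 2020-11-12 — within the window.
Step 3: the earliest permitted date is 21 days after 2020-11-18 (end of the 6-day comment period, which began when the sworn proof of loss is submitted on 2020-11-12), i.e. 2020-12-09; done 2020-12-13 — permitted.
Step 4: the window is 25–35 days after 2020-12-23 (end of the 10-day hold period, which began when the supporting inventory is provided on 2020-12-13), so 2021-01-17 through 2021-01-27; 2021-01-19 falls inside that range.
Step 5: 20 days after 2021-01-19 (when the property is made available) is 2021-02-08; done 2021-01-20 — timely.
Step 6: 14 days after 2021-02-12 (end of the 23-day objection period, which began when the examination under oath is completed on 2021-01-20) is 2021-02-26; 2021-02-24 is within that limit.
Step 7: the window is 18–34 days after 2021-03-05 (end of the 9-day waiting period, which began when the appraisal demand is filed on 2021-02-24), so 2021-03-23 through 2021-04-08; done 2021-03-25 — within the window.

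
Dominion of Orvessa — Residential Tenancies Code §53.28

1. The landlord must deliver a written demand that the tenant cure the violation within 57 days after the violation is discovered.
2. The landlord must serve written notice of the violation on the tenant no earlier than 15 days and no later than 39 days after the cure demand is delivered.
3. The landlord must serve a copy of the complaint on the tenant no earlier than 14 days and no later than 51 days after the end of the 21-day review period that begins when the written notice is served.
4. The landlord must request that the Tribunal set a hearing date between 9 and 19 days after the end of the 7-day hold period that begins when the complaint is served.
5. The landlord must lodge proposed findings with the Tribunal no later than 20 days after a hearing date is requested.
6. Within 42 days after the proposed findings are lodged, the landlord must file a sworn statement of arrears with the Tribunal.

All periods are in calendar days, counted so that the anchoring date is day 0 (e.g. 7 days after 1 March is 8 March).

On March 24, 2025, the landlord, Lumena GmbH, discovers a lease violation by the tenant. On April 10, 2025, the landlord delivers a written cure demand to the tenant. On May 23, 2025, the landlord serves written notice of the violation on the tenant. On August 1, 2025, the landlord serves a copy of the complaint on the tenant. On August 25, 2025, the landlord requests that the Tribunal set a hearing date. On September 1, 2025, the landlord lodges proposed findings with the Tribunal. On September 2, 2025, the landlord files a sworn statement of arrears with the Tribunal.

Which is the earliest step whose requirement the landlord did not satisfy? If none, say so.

Step 2

Step 1: 57 days after March 24, 2025 (when the violation is discovered) is May 20, 2025; done April 10, 2025 — timely.
Step 2: the window is 15–39 days after April 10, 2025 (when the cure demand is delivered), so April 25, 2025 through May 19, 2025; May 23, 2025 is 4 days past the end of the window.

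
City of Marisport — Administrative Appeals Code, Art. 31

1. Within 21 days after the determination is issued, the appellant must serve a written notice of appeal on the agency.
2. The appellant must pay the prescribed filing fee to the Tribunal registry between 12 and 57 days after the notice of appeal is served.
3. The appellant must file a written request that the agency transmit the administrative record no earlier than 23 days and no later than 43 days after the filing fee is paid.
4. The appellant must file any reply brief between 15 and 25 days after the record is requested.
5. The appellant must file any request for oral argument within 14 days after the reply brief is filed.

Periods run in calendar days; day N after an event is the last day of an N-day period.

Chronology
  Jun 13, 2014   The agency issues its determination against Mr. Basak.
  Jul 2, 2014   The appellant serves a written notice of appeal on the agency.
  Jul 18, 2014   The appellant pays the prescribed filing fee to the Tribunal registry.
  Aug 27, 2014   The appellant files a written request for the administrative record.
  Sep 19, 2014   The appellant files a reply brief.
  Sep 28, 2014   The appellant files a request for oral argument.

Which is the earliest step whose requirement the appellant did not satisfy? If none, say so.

Step 1 — counting 21 days from Jun 13, 2014 (when the determination is issued) gives a deadline of Jul 4, 2014; Jul 2, 2014 is within that limit.
Step 2 — 12 and 57 days from Jul 2, 2014 (when the notice of appeal is served) are Jul 14, 2014 and Aug 28, 2014 respectively; Jul 18, 2014 falls inside that range.
Step 3 — 23 and 43 days from Jul 18, 2014 (when the filing fee is paid) are Aug 10, 2014 and Aug 30, 2014 respectively; Aug 27, 2014 falls inside that range.
Step 4 — 15 and 25 days from Aug 27, 2014 (when the record is requested) are Sep 11, 2014 and Sep 21, 2014 respectively; done Sep 19, 2014, which is between those dates.
Step 5 — counting 14 days from Sep 19, 2014 (when the reply brief is filed) gives a deadline of Oct 3, 2014; completed Sep 28, 2014, before the deadline.

None — every step was satisfied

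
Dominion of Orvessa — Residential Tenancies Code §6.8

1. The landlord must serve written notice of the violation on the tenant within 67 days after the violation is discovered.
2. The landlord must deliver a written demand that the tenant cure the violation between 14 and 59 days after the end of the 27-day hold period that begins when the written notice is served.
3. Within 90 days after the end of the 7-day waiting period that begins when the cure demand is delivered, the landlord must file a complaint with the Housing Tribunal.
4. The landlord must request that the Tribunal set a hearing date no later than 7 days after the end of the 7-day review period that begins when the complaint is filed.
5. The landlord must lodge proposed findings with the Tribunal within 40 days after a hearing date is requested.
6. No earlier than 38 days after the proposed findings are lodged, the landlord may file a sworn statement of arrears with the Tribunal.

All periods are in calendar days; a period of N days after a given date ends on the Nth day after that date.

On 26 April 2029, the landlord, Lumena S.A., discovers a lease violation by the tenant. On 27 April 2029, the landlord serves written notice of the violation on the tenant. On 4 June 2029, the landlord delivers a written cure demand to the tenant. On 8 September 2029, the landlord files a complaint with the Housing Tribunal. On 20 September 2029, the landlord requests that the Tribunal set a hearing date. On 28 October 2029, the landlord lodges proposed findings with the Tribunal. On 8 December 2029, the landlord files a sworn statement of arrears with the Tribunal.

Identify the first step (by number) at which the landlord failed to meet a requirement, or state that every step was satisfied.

Step 2

Step 1: 67 days after 26 April 2029 (when the violation is discovered) is 2 July 2029; completed 27 April 2029, before the deadline.
Step 2: the window is 14–59 days after 24 May 2029 (end of the 27-day hold period, which began when the written notice is served on 27 April 2029), so 7 June 2029 through 22 July 2029; done 4 June 2029 — 3 days before the window opened.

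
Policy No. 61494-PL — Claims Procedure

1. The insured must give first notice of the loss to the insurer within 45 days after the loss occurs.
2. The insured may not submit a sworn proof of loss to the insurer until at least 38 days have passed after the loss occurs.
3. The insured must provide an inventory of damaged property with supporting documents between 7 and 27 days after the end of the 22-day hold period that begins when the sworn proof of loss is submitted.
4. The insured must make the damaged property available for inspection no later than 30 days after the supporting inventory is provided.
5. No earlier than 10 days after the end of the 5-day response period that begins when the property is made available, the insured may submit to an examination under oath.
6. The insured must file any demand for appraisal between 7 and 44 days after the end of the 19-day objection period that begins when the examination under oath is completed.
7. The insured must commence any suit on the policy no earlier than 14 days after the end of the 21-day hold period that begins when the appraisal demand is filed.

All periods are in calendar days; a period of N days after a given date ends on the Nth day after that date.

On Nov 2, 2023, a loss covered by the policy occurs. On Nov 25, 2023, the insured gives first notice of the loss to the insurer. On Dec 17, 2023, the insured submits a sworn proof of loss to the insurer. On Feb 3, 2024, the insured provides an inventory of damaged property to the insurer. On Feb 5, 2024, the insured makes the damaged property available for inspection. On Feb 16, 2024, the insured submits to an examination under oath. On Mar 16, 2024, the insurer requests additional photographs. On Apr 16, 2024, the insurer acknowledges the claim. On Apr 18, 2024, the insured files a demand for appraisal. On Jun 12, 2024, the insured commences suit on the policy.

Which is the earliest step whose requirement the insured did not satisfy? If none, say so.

Step 5

Step 1 — counting 45 days from Nov 2, 2023 (when the loss occurs) gives a deadline of Dec 17, 2023; Nov 25, 2023 is within that limit.
Step 2 — must wait 38 days from Nov 2, 2023 (when the loss occurs), so not before Dec 10, 2023; done Dec 17, 2023, after the minimum wait.
Step 3 — 7 and 27 days from Jan 8, 2024 (end of the 22-day hold period, which began when the sworn proof of loss is submitted on Dec 17, 2023) are Jan 15, 2024 and Feb 4, 2024 respectively; done Feb 3, 2024, which is between those dates.
Step 4 — counting 30 days from Feb 3, 2024 (when the supporting inventory is provided) gives a deadline of Mar 4, 2024; Feb 5, 2024 is within that limit.
Step 5 — must wait 10 days from Feb 10, 2024 (end of the 5-day response period, which began when the property is made available on Feb 5, 2024), so not before Feb 20, 2024; done Feb 16, 2024 — 4 days too early.
No need to go further; step 5 was not satisfied.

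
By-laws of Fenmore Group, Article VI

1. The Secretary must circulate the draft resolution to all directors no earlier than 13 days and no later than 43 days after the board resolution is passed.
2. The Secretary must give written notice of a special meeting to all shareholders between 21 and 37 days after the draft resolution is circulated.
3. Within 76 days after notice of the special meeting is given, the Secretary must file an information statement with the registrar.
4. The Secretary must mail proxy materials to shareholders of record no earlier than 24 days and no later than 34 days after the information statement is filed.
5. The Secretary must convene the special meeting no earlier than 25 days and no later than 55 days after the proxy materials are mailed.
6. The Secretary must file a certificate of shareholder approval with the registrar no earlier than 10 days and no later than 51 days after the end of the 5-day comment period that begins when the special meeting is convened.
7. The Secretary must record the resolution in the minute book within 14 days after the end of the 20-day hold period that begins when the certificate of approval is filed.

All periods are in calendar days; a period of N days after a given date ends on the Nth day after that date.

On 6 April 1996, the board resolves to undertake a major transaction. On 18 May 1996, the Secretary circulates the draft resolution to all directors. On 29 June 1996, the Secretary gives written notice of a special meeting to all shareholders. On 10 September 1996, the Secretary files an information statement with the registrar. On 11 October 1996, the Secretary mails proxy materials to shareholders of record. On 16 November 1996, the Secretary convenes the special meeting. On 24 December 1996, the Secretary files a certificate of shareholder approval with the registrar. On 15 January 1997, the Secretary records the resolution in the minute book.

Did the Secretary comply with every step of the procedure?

No

Step 1: the window is 13–43 days after 6 April 1996 (when the board resolution is passed), so 19 April 1996 through 19 May 1996; done 18 May 1996, which is between those dates.
Step 2: the window is 21–37 days after 18 May 1996 (when the draft resolution is circulated), so 8 June 1996 through 24 June 1996; 29 June 1996 is 5 days past the end of the window.
That is the first point of non-compliance.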